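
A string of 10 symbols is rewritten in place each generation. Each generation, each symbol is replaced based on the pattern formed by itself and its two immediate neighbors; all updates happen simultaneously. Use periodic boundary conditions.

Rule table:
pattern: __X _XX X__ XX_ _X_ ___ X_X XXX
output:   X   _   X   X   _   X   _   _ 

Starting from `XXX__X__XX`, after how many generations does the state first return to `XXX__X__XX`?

20

__XXX_XX__
XX__X__XXX
_XXX_XX___
X__X__XXXX
XXX_XX____
__X__XXXXX
XX_XX____X
_X__XXXXX_
X_XX____XX
X__XXXXX__
_XX____XXX
__XXXXX__X
XX____XXX_
_XXXXX__X_
X____XXX_X
XXXXX__X__
____XXX_XX
XXXX__X__X
___XXX_XX_
XXX__X__XX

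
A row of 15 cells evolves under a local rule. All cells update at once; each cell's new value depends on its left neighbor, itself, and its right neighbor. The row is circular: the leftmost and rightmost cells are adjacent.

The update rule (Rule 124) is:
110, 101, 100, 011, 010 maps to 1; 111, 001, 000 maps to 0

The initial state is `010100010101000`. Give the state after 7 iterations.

110010111110111

011110011111100
010011010000110
011011111000111
111110001100101
000011001110111
100011101011101
110010111110111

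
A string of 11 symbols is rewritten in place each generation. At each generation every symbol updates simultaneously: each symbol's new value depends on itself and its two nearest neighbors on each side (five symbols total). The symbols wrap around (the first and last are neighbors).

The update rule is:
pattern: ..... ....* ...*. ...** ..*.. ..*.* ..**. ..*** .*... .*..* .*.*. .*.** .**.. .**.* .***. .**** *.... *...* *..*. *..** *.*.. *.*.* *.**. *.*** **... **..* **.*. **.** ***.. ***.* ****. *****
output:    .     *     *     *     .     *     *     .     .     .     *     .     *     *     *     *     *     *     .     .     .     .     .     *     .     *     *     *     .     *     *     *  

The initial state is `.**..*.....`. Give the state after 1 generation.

****...*..*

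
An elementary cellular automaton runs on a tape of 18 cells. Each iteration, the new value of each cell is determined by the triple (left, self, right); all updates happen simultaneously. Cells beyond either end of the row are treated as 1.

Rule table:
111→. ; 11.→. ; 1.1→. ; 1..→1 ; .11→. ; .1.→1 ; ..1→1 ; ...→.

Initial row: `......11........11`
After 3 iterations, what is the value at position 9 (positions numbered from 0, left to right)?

.

1....1..1......1..
.1..111111....1111
.111......1..1....
position 9 holds .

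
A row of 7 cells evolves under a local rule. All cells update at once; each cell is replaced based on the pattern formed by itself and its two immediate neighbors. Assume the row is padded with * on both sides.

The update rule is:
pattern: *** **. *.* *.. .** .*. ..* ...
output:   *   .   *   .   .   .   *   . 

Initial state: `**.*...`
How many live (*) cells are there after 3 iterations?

3

*.*...*
.*...*.
*...*.*
count of *: 3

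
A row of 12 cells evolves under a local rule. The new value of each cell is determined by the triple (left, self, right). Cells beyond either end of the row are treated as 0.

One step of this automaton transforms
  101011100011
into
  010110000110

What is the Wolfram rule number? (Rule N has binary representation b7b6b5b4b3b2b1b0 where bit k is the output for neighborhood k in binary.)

42

position 5: 111 → 0  (bit 7 = 0)
position 6: 110 → 0  (bit 6 = 0)
position 1: 101 → 1  (bit 5 = 1)
position 7: 100 → 0  (bit 4 = 0)
position 4: 011 → 1  (bit 3 = 1)
position 0: 010 → 0  (bit 2 = 0)
position 9: 001 → 1  (bit 1 = 1)
position 8: 000 → 0  (bit 0 = 0)
bits b7..b0 = 00101010 = 42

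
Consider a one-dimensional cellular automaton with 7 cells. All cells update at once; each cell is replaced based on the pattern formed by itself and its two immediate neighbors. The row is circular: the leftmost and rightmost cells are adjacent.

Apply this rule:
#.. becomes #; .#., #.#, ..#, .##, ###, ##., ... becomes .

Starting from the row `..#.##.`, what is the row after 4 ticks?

tick 1: ......#
tick 2: #......
tick 3: .#.....
tick 4: ..#....

..#....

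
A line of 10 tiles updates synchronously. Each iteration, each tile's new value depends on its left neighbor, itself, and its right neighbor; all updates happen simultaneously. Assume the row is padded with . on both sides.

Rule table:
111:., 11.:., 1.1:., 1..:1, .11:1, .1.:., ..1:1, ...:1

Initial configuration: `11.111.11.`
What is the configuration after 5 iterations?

1..1...1.1
.11.111...
11..1..111
1.11.111..
..1..1..11

..1..1..11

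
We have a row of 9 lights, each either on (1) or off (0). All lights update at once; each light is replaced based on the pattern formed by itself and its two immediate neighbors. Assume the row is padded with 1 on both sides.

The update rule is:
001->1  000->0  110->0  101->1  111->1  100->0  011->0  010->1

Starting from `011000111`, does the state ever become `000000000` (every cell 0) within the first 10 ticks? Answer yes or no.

no

100001011
000011101
000101010
001111111
010111111
111011111
110101111
101110111
010101011
111111101
tick 10 is 111111101, still not uniform 0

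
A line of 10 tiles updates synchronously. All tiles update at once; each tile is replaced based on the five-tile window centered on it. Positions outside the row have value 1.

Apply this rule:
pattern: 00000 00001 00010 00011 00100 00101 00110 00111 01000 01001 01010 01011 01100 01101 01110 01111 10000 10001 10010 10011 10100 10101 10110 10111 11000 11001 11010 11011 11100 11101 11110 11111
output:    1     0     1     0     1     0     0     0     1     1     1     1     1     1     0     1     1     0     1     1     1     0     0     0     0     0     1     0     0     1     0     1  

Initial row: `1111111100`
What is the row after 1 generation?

1111110001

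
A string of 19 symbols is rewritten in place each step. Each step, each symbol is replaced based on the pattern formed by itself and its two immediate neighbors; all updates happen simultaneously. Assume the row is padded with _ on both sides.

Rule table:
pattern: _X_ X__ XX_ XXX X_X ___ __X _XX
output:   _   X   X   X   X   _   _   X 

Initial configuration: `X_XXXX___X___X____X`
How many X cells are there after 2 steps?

9

_XXXXXX___X___X____
_XXXXXXX___X___X___
count of X: 9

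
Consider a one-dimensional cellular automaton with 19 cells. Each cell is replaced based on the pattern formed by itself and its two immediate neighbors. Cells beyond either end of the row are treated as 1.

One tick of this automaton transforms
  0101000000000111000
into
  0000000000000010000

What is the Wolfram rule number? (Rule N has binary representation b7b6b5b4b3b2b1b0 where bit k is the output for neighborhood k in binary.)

128

position 14: 111 → 1  (bit 7 = 1)
position 15: 110 → 0  (bit 6 = 0)
position 0: 101 → 0  (bit 5 = 0)
position 4: 100 → 0  (bit 4 = 0)
position 13: 011 → 0  (bit 3 = 0)
position 1: 010 → 0  (bit 2 = 0)
position 12: 001 → 0  (bit 1 = 0)
position 5: 000 → 0  (bit 0 = 0)
bits b7..b0 = 10000000 = 128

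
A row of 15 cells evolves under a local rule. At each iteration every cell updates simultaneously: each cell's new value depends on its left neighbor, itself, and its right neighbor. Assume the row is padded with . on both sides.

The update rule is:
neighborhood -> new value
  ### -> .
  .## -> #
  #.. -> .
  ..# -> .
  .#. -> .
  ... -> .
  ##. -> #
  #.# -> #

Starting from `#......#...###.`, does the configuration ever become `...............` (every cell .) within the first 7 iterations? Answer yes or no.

yes

iteration 1: ...........#.#.
iteration 2: ............#..
iteration 3: ...............
all cells are . at iteration 3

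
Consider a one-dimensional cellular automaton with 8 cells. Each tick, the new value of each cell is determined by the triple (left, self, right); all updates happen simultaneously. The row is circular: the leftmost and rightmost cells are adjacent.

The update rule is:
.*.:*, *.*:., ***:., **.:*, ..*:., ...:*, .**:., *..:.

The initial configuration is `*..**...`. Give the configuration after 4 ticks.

*...*.*.
*.*.*.*.
*.*.*.*.  (fixed point — unchanged through tick 4)

*.*.*.*.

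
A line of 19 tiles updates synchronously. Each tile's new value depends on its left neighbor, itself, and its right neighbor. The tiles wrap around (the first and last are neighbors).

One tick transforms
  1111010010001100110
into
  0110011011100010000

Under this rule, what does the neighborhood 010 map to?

1

At position 5 the neighborhood is 010; the next row has 1 there.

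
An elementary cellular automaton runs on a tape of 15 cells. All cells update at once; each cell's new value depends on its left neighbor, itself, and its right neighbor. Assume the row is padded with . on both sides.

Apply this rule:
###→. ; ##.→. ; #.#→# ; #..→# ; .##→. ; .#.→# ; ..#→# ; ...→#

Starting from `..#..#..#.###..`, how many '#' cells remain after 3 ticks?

tick 1: ##########...##
tick 2: ..........###..
tick 3: ##########...##
count of #: 12

12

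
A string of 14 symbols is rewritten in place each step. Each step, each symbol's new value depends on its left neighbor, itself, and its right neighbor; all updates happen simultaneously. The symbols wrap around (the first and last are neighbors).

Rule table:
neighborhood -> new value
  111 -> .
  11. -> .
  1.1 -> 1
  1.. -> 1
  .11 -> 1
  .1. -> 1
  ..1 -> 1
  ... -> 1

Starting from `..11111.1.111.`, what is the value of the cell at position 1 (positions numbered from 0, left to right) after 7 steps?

.

111....1111..1
...11111...111
1111....1111..
1...11111...11
.1111....1111.
11...11111...1
..1111....1111
position 1 holds .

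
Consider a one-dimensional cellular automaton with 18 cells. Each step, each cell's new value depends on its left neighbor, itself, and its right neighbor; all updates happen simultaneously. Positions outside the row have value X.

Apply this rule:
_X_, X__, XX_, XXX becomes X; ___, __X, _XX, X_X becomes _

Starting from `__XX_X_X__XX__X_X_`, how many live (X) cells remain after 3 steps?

step 1: X__X_X_XX__XX_X_X_
step 2: XX_X_X__XX__X_X_X_
step 3: XX_X_XX__XX_X_X_X_
count of X: 10

10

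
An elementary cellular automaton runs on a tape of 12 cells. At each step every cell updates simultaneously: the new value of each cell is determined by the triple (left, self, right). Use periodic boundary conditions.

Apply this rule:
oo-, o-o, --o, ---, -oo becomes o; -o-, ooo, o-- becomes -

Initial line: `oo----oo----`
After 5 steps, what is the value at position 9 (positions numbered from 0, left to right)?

o

step 1: oo-ooooo-ooo
step 2: -ooo---ooo--
step 3: oo-o-ooo-o-o
step 4: -oo-oo-oo-oo
step 5: oooooooooooo
position 9 holds o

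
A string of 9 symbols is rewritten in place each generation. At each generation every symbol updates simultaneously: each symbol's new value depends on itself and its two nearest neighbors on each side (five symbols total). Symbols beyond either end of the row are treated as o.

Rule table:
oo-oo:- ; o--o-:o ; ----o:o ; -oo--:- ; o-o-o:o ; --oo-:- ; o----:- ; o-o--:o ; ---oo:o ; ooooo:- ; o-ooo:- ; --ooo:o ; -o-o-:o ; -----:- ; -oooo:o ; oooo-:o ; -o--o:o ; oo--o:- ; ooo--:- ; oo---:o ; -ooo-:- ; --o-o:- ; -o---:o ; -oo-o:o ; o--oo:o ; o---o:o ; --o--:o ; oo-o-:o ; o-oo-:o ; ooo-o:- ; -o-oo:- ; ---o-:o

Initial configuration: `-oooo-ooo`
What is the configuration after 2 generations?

generation 1: --oo---o-
generation 2: -o--ooo--

-o--ooo--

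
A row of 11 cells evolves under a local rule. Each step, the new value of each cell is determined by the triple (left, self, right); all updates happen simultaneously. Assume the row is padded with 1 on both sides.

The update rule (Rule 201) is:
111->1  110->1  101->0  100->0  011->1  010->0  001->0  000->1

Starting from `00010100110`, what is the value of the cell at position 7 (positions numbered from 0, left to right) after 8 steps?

0

step 1: 01000000110
step 2: 00011110110
step 3: 01011110110
step 4: 00011110110  (repeats step 2; period 2)
step 8: 00011110110
position 7 holds 0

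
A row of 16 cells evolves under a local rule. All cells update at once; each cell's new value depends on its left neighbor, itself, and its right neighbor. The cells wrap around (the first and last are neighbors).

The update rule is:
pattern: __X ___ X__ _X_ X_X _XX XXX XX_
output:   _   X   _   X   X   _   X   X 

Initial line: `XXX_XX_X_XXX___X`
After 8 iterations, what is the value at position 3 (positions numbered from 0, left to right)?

X

XXXX_XXXX_XX_X__
_XXXX_XXXX_XXX__
__XXXX_XXXX_XX_X
___XXXX_XXXX_XXX
_X__XXXX_XXXX_XX
XX___XXXX_XXXX_X
XX_X__XXXX_XXXX_
_XXX___XXXX_XXXX
position 3 holds X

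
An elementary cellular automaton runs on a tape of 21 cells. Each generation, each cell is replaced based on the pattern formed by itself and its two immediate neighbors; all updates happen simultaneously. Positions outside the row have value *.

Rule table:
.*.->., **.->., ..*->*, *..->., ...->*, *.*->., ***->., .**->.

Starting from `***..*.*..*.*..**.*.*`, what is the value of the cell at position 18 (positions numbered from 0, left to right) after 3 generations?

....*....*....*......
.***..***..***..*****
.....*....*....*.....
position 18 holds .

.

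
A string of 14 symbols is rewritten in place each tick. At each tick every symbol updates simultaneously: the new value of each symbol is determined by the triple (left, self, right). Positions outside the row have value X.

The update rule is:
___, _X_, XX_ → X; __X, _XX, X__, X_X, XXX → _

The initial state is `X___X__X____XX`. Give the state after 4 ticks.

X_X_X__X__X_X_

X_X_X__X_XX___
X_X_X__X__X_X_
X_X_X__X__X_X_  (fixed point — unchanged through tick 4)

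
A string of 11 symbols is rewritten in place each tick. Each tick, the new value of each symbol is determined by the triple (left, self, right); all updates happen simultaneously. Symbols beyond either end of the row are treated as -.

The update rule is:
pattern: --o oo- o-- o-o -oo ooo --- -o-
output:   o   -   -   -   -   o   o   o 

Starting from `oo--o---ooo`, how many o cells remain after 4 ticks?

7

---oo-oo-o-
ooo------o-
-o--oooooo-
oo-o-oooo--
count of o: 7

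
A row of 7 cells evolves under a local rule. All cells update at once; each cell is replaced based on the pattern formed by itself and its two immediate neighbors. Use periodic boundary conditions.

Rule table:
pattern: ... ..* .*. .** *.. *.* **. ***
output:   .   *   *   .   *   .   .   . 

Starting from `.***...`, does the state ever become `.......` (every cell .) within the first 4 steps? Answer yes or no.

yes

*...*..
**.****
.......
all cells are . at step 3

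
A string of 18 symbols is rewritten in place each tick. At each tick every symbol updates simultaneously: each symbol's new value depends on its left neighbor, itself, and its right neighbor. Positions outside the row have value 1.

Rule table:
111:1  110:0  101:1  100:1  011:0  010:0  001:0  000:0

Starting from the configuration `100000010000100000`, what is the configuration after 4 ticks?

010000001000010000
101000000100001000
010100000010000100
101010000001000010

101010000001000010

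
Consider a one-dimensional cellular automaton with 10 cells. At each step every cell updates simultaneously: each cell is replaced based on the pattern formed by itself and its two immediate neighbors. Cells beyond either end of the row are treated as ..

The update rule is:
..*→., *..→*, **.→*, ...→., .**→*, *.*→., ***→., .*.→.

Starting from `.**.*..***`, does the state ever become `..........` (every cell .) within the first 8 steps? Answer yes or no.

.**..*.*.*
.***......
.*.**.....
...***....
...*.**...
.....***..
.....*.**.
.......***
step 8 is .......***, still not uniform .

no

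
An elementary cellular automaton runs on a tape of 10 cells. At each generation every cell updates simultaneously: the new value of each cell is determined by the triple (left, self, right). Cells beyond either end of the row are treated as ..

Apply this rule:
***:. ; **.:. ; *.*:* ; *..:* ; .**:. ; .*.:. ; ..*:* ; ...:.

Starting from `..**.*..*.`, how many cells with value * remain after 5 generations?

.*..*.**.*
*.**.*..*.
.*..*.**.*  (repeats generation 1; period 2)
generation 5: .*..*.**.*
count of *: 5

5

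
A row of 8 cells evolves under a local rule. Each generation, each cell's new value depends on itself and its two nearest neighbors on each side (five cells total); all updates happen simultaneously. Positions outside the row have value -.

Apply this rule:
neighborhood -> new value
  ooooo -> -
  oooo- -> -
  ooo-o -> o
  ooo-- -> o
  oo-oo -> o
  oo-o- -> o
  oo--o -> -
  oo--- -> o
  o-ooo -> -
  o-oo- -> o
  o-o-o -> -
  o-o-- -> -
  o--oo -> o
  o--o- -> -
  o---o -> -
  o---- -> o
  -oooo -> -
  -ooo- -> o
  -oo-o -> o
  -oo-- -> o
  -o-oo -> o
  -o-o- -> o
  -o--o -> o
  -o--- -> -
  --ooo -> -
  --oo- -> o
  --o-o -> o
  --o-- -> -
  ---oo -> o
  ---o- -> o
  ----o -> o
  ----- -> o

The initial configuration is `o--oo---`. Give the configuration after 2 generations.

-ooooooo
o------o

o------o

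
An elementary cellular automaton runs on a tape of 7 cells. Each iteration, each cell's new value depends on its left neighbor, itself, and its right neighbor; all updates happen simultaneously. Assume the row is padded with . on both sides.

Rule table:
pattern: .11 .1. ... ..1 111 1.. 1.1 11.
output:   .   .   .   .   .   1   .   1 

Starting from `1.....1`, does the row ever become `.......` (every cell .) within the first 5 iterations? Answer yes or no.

.1.....
..1....
...1...
....1..
.....1.
iteration 5 is .....1., still not uniform .

no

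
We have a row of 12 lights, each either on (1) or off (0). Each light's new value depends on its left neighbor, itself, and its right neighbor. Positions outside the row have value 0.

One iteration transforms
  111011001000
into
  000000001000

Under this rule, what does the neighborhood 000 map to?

0

At position 10 the neighborhood is 000; the next row has 0 there.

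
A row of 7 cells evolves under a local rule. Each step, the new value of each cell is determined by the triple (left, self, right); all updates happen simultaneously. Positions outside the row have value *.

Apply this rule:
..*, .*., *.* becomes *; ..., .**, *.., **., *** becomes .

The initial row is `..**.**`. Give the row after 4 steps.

.**.***

.*..*..
**.**.*
..*..*.
.**.***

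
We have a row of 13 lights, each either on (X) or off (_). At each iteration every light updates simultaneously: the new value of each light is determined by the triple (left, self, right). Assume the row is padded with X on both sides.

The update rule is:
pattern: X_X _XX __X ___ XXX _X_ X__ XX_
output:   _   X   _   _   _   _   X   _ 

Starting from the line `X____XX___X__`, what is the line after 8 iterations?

__X__X__X____

iteration 1: _X___X_X___X_
iteration 2: __X_____X____
iteration 3: X__X_____X___
iteration 4: _X__X_____X__
iteration 5: __X__X_____X_
iteration 6: X__X__X______
iteration 7: _X__X__X_____
iteration 8: __X__X__X____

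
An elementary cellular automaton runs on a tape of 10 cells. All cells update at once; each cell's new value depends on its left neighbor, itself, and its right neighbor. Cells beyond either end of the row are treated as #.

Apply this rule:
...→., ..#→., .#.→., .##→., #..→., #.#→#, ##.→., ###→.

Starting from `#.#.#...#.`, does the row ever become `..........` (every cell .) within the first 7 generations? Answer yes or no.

yes

generation 1: .#.#.....#
generation 2: #.#.......
generation 3: .#........
generation 4: #.........
generation 5: ..........
all cells are . at generation 5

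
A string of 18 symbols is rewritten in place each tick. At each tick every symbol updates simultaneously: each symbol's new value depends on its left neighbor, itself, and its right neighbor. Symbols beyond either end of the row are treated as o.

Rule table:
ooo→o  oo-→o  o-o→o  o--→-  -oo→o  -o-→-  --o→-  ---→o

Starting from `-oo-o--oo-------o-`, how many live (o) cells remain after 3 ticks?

oooo---oo-ooooo--o
oooo-o-oooooooo--o
ooooo-ooooooooo--o
count of o: 15

15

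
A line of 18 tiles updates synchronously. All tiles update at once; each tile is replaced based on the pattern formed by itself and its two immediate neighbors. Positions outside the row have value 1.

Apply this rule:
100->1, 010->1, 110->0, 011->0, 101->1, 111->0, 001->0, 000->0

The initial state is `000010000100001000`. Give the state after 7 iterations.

111001100011000110

iteration 1: 100011000110001100
iteration 2: 010000100001000010
iteration 3: 111000110001100011
iteration 4: 000100001000010000
iteration 5: 100110001100011000
iteration 6: 010001000010000100
iteration 7: 111001100011000110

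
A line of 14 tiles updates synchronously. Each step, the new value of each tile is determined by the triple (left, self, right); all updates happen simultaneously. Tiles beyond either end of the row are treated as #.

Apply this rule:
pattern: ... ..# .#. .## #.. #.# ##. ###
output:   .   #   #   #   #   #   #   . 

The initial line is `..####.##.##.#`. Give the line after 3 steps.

###..##......#

###..#########
..####........
###..##......#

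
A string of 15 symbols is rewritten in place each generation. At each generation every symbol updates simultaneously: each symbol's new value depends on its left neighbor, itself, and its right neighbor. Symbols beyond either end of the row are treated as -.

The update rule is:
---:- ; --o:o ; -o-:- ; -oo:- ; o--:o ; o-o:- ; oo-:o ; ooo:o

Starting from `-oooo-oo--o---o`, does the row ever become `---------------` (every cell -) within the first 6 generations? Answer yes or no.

o-ooo--ooo-o-o-
---oooo-oo----o
--o-ooo--oo--o-
-o---oooo-ooo-o
o-o-o-ooo--oo--
-------oooo-oo-
generation 6 is -------oooo-oo-, still not uniform -

no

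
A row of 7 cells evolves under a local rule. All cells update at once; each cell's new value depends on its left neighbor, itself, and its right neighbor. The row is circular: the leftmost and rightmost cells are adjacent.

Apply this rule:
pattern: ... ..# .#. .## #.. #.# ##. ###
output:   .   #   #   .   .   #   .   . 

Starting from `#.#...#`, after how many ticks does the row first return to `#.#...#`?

14

.##..#.
#...##.
#..#..#
..##.#.
.#..##.
##.#...
..##..#
.#...##
##..#..
...##.#
..#..##
.##.#..
#..##..
#.#...#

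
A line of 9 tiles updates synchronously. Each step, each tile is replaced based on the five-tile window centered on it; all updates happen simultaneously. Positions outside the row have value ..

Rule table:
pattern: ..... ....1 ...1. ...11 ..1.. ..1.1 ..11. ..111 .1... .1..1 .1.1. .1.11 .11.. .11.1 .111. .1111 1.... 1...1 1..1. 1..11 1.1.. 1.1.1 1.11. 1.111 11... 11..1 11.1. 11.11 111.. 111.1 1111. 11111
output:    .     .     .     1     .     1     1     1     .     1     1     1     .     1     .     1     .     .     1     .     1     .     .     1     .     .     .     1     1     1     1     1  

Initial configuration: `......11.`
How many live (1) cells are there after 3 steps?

step 1: .....11..
step 2: ....11...
step 3: ...11....
count of 1: 2

2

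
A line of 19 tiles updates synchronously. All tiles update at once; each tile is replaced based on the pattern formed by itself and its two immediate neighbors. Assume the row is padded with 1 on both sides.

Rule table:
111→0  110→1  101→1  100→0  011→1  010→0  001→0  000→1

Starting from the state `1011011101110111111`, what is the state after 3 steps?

0111010111011011011

step 1: 1111110111011100000
step 2: 0000011101110101110
step 3: 0111010111011011011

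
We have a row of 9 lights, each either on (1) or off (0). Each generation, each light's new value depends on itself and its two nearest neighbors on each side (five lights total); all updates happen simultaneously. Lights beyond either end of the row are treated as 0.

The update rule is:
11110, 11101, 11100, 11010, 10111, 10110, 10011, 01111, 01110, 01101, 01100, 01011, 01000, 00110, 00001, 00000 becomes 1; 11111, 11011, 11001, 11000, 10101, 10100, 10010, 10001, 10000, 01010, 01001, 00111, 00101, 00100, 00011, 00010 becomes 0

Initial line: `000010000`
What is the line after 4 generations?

011001011

generation 1: 111001011
generation 2: 011000111
generation 3: 011000011
generation 4: 011001011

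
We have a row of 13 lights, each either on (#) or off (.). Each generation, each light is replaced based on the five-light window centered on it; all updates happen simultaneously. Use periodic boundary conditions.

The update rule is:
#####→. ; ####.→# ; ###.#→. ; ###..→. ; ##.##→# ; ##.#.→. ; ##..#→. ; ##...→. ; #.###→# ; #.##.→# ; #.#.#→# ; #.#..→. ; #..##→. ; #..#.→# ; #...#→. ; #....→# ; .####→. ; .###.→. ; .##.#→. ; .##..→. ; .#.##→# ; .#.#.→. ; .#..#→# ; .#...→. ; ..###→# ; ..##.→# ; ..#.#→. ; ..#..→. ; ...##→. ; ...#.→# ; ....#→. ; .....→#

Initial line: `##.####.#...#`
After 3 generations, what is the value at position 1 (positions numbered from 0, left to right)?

.

..##.#......#
#.#....###.#.
#...#..#...#.
position 1 holds .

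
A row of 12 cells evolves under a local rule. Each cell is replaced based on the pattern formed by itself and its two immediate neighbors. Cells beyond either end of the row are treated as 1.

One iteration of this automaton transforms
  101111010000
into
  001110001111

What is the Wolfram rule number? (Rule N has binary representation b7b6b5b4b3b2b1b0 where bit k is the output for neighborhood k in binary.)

position 3: 111 → 1  (bit 7 = 1)
position 0: 110 → 0  (bit 6 = 0)
position 1: 101 → 0  (bit 5 = 0)
position 8: 100 → 1  (bit 4 = 1)
position 2: 011 → 1  (bit 3 = 1)
position 7: 010 → 0  (bit 2 = 0)
position 11: 001 → 1  (bit 1 = 1)
position 9: 000 → 1  (bit 0 = 1)
bits b7..b0 = 10011011 = 155

155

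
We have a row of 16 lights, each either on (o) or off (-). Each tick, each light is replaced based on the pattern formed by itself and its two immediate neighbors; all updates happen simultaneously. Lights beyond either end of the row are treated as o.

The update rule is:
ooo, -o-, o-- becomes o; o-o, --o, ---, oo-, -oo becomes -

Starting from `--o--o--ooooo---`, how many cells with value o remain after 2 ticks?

4

o-oo-oo--ooo-o--
-------o--o--oo-
count of o: 4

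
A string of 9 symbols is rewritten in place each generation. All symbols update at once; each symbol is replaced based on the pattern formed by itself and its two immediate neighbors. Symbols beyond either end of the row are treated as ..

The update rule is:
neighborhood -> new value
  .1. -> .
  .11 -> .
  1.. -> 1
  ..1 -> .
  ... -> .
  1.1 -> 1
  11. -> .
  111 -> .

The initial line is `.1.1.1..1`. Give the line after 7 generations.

........1

generation 1: ..1.1.1..
generation 2: ...1.1.1.
generation 3: ....1.1.1
generation 4: .....1.1.
generation 5: ......1.1
generation 6: .......1.
generation 7: ........1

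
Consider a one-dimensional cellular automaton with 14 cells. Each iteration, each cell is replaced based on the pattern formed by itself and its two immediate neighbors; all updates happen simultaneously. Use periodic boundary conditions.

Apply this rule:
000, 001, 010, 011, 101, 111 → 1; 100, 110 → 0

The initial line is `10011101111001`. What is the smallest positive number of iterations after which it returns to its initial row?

14

00111011110011
01110111100110
11101111001100
11011110011001
10111100110011
01111001100111
11110011001110
11100110011101
11001100111011
10011001110111
00110011101111
01100111011110
11001110111100
10011101111001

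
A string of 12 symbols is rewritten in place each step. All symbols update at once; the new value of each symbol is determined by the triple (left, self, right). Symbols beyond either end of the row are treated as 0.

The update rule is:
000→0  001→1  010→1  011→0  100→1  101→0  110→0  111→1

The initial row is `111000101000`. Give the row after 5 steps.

step 1: 010101101100
step 2: 110100000010
step 3: 000110000111
step 4: 001001001010
step 5: 011111111011

011111111011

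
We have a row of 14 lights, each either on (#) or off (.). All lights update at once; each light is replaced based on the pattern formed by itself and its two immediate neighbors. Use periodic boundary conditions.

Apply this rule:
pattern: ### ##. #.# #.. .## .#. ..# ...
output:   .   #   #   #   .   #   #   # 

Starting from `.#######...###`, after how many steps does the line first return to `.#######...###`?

step 1: #......####..#
step 2: #######...###.
step 3: ......####..##
step 4: ######...###.#
step 5: .....####..##.
step 6: #####...###.##
step 7: ....####..##..
step 8: ####...###.###
step 9: ...####..##...
step 10: ###...###.####
step 11: ..####..##....
step 12: ##...###.#####
step 13: .####..##.....
step 14: #...###.######
step 15: ####..##......
step 16: ...###.#######
step 17: ###..##......#
step 18: ..###.#######.
step 19: ##..##......##
step 20: .###.#######..
step 21: #..##......###
step 22: ###.#######...
step 23: ..##......####
step 24: ##.#######...#
step 25: .##......####.
step 26: #.#######...##
step 27: ##......####..
step 28: .#######...###

28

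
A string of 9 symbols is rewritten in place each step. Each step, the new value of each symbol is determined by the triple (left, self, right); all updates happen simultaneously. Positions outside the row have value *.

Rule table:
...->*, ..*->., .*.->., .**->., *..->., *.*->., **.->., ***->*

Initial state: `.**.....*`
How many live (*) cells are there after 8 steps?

....***..
.**..*...
.......*.
.*****...
..***..*.
...*.....
.*...***.
...*..*..
count of *: 2

2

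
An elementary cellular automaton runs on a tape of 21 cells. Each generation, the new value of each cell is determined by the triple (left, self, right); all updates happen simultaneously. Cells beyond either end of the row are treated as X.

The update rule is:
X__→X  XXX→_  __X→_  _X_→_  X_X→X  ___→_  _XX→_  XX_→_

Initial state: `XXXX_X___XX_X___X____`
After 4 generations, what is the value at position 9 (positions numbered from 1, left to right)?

_

generation 1: ____X_X____X_X___X___
generation 2: X____X_X____X_X___X__
generation 3: _X____X_X____X_X___X_
generation 4: X_X____X_X____X_X___X
position 9 holds _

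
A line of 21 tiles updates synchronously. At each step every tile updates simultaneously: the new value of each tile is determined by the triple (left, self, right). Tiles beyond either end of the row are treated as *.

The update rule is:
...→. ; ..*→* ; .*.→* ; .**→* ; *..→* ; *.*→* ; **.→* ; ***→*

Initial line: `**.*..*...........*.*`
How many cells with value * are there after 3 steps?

********.........****
*********.......*****
**********.....******
count of *: 16

16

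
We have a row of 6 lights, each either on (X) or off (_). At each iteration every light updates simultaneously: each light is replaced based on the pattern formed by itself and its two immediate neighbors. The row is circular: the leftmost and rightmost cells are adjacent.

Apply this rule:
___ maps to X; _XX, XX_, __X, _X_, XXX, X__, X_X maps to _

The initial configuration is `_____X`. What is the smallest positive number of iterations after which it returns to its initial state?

2

iteration 1: _XXX__
iteration 2: _____X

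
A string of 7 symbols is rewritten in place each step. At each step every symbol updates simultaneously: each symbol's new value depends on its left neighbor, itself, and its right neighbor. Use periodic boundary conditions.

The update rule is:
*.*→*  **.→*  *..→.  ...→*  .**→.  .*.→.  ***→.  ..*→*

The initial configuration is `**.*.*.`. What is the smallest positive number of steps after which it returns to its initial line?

.**.*.*
*.**.*.
.*.**.*
*.*.**.
.*.*.**
*.*.*.*
**.*.*.

7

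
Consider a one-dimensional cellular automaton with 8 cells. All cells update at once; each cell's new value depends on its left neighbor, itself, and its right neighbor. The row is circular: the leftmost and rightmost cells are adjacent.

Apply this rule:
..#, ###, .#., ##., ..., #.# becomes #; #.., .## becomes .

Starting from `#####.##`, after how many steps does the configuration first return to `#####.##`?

######.#
#######.
.#######
#.######
##.#####
###.####
####.###
#####.##

8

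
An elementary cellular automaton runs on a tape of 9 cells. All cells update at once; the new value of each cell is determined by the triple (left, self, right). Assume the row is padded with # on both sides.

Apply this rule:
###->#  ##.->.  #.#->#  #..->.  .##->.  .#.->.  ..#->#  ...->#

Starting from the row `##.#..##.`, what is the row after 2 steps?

.#..#..#.

#.#..#..#
.#..#..#.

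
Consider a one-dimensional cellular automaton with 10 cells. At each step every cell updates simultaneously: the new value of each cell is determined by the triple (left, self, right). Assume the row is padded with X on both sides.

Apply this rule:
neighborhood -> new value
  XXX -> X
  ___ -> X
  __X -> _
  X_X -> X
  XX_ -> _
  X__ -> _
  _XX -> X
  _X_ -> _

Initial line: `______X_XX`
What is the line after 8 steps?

step 1: _XXXX__XXX
step 2: XXXX___XXX
step 3: XXX__X_XXX
step 4: XX____XXXX
step 5: X__XX_XXXX
step 6: ___X_XXXXX
step 7: _X__XXXXXX
step 8: X___XXXXXX

X___XXXXXX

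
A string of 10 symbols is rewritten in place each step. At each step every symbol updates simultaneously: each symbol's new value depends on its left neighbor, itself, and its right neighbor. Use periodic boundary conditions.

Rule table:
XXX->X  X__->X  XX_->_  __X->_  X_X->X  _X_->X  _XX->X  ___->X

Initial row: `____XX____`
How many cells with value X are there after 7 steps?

XXX_X_XXXX
XX_XXXXXXX
X_XXXXXXXX
_XXXXXXXXX
XXXXXXXXX_
XXXXXXXX_X
XXXXXXX_XX
count of X: 9

9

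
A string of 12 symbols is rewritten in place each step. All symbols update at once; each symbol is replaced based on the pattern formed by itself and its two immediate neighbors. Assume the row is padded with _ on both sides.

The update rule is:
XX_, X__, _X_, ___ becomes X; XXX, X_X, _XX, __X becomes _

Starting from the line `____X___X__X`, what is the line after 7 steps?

X_XX_X_X_X_X

XXX_XXX_XX_X
__X___X__X_X
X_XXX_XX_X_X
X___X__X_X_X
XXX_XX_X_X_X
__X__X_X_X_X
X_XX_X_X_X_X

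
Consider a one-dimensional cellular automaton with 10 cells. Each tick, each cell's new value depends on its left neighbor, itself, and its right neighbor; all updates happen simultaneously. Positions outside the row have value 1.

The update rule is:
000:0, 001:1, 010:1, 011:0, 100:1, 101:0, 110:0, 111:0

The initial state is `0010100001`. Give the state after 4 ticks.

1110110010
0000001110
1000010000
0100111001

0100111001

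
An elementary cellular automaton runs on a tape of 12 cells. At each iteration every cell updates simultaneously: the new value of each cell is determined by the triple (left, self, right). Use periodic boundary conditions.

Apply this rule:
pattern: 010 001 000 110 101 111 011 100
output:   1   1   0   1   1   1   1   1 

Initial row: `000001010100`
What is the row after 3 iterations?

101111111111

iteration 1: 000011111110
iteration 2: 000111111111
iteration 3: 101111111111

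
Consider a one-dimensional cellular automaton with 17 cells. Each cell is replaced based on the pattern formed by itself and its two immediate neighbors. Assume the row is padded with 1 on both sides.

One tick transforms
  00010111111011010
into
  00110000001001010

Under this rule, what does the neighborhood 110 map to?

1

At position 10 the neighborhood is 110; the next row has 1 there.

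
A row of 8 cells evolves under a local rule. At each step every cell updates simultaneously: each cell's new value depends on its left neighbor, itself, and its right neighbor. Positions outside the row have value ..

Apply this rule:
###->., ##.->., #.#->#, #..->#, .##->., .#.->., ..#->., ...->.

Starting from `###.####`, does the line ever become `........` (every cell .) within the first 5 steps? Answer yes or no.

...#....
....#...
.....#..
......#.
.......#
step 5 is .......#, still not uniform .

no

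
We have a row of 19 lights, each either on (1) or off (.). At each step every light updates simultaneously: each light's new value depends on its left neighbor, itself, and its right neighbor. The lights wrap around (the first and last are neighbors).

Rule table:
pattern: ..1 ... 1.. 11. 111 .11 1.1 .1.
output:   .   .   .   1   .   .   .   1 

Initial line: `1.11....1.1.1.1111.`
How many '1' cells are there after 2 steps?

1..1....1.1.1....1.
1..1....1.1.1....1.
count of 1: 6

6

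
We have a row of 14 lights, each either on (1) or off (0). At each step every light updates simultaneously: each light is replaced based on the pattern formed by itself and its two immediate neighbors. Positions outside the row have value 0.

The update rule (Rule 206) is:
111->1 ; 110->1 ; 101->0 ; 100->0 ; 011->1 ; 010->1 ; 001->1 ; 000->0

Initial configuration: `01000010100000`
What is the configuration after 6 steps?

11011110100000

11000110100000
11001110100000
11011110100000
11011110100000  (fixed point — unchanged through step 6)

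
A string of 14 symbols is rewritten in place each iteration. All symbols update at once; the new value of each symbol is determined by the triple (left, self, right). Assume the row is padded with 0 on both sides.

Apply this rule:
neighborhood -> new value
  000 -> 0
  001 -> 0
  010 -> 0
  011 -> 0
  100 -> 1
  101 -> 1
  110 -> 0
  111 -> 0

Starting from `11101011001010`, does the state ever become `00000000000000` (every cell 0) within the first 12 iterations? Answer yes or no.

iteration 1: 00010100100101
iteration 2: 00001010010010
iteration 3: 00000101001001
iteration 4: 00000010100100
iteration 5: 00000001010010
iteration 6: 00000000101001
iteration 7: 00000000010100
iteration 8: 00000000001010
iteration 9: 00000000000101
iteration 10: 00000000000010
iteration 11: 00000000000001
iteration 12: 00000000000000
all cells are 0 at iteration 12

yes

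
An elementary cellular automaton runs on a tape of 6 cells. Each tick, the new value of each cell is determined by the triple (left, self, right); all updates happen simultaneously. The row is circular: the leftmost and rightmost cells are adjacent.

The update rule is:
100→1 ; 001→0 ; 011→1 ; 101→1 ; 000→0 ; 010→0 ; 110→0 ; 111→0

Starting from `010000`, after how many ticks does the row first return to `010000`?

6

001000
000100
000010
000001
100000
010000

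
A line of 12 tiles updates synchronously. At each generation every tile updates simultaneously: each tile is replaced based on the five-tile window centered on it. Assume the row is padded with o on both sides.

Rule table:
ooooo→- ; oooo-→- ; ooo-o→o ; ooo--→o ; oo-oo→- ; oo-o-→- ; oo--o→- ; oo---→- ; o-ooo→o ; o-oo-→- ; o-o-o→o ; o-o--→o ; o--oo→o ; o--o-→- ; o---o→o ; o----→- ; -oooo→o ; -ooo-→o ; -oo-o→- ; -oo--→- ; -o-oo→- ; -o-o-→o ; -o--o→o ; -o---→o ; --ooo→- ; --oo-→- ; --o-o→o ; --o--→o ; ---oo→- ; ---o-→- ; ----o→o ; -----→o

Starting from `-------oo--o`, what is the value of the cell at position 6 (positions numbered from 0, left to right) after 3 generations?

--oooo----o-
-o-o-o--o-o-
-oooooo-ooo-
position 6 holds o

o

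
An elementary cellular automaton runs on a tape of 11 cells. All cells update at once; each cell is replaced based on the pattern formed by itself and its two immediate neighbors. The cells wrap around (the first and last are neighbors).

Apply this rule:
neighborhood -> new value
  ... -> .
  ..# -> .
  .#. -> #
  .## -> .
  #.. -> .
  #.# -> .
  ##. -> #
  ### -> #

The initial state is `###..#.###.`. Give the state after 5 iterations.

.##..#..##.
..#..#...#.
..#..#...#.  (fixed point — unchanged through iteration 5)

..#..#...#.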